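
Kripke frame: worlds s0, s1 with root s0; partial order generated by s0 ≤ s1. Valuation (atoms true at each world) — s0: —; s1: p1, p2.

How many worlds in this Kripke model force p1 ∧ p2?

s0: does not force it — s0 ⊮ p1 ∧ p2 since s0 fails p1.
s1: forces it.
Worlds forcing the formula: {s1}.

1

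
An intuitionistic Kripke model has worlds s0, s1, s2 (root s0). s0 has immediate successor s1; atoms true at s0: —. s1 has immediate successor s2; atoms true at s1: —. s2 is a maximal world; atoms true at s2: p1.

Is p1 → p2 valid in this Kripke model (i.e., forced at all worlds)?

No

Not every world: s0 ⊮ p1 → p2.
s0 ⊮ p1 → p2: at the accessible world s2, s2 ⊩ p1 but s2 ⊮ p2.
s2 lacks atom p2, so s2 ⊮ p2.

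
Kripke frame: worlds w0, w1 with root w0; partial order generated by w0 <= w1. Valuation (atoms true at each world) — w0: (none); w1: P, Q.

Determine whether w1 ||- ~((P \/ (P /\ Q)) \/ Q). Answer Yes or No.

w1 ||-/- ~((P \/ (P /\ Q)) \/ Q) since w1 is accessible from w1 and w1 ||- (P \/ (P /\ Q)) \/ Q.
w1 ||- (P \/ (P /\ Q)) \/ Q via the disjunct P \/ (P /\ Q).

No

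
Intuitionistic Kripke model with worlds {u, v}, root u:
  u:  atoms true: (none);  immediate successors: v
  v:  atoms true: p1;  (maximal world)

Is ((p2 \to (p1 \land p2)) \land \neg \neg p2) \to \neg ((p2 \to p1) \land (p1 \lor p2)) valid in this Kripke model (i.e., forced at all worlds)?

u \Vdash ((p2 \to (p1 \land p2)) \land \neg \neg p2) \to \neg ((p2 \to p1) \land (p1 \lor p2)) vacuously: no world accessible from u forces the antecedent (p2 \to (p1 \land p2)) \land \neg \neg p2.
Since the root u forces ((p2 \to (p1 \land p2)) \land \neg \neg p2) \to \neg ((p2 \to p1) \land (p1 \lor p2)) and forcing is persistent (monotone upward), every world forces it.

Yes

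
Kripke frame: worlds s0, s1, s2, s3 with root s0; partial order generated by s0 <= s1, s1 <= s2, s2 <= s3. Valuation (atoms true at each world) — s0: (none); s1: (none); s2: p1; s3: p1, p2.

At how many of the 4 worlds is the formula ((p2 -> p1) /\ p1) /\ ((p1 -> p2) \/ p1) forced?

s0: does not force it — s0 ||-/- ((p2 -> p1) /\ p1) /\ ((p1 -> p2) \/ p1) since s0 fails (p2 -> p1) /\ p1.
s1: does not force it — s1 ||-/- ((p2 -> p1) /\ p1) /\ ((p1 -> p2) \/ p1) since s1 fails (p2 -> p1) /\ p1.
s2: forces it.
s3: forces it.
Worlds forcing the formula: {s2, s3}.

2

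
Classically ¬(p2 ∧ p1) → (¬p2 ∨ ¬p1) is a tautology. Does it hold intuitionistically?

No

This is the constructively invalid direction of De Morgan's law for conjunction, which is not intuitionistically valid.
A Kripke countermodel: worlds s0, s1, s2; order generated by s0 ≤ s1, s0 ≤ s2; atoms true at each world — s0:{}; s1:{p2}; s2:{p1}.
s0 ⊮ ¬(p2 ∧ p1) → (¬p2 ∨ ¬p1): already at s0 itself, s0 ⊩ ¬(p2 ∧ p1) but s0 ⊮ ¬p2 ∨ ¬p1.
s0 ⊮ ¬p2 ∨ ¬p1: neither disjunct is forced at s0.
s0 ⊮ ¬p2 since s1 is accessible from s0 and s1 ⊩ p2.
So the root s0 does not force the formula.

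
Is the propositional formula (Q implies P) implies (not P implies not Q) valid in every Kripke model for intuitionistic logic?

This is the forward direction of contraposition, which is intuitionistically derivable.
Assume Q implies P and not P. If Q held then P would follow, contradicting not P; so not Q.

Yes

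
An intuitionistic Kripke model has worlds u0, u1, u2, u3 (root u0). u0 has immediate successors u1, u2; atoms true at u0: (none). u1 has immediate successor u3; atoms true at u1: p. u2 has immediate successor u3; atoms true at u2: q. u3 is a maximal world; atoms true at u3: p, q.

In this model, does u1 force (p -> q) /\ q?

u1 ||-/- (p -> q) /\ q since u1 fails p -> q.

No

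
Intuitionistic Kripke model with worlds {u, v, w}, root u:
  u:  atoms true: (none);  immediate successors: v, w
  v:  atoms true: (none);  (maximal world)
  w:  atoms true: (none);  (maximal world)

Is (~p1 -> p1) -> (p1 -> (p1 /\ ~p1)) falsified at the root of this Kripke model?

No

u ||- (~p1 -> p1) -> (p1 -> (p1 /\ ~p1)) vacuously: no world accessible from u forces the antecedent ~p1 -> p1.
So the root u forces (~p1 -> p1) -> (p1 -> (p1 /\ ~p1)); the model is not a countermodel.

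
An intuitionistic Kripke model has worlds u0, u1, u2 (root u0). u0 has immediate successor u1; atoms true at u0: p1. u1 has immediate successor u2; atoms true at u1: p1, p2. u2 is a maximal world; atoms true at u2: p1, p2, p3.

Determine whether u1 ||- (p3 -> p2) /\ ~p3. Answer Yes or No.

u1 ||-/- (p3 -> p2) /\ ~p3 since u1 fails ~p3.

No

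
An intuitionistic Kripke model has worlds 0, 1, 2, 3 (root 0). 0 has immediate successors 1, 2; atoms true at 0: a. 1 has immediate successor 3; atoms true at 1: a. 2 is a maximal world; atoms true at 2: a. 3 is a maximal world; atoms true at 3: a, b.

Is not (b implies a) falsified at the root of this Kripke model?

0 does not force not (b implies a) since 0 is accessible from 0 and 0 forces b implies a.
0 forces b implies a: every world accessible from 0 that forces b (namely 3) also forces a.
So the root 0 does not force not (b implies a); the model is a countermodel.

Yes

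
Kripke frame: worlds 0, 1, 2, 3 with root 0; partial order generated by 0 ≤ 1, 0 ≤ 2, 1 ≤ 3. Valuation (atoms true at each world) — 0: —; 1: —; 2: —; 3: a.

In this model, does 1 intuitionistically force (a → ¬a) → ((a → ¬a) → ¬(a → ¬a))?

1 ⊩ (a → ¬a) → ((a → ¬a) → ¬(a → ¬a)) vacuously: no world accessible from 1 forces the antecedent a → ¬a.

Yes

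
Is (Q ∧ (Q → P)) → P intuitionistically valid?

This is modus ponens in implicational form, which is intuitionistically derivable.
If a world forces Q and Q → P, then applying the implication at that world (which is accessible from itself) gives P.

Yes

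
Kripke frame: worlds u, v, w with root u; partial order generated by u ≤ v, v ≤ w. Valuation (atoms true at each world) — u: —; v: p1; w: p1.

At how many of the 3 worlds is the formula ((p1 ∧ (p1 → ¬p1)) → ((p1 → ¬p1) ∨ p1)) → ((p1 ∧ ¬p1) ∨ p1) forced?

2

u: does not force it — u ⊮ ((p1 ∧ (p1 → ¬p1)) → ((p1 → ¬p1) ∨ p1)) → ((p1 ∧ ¬p1) ∨ p1): already at u itself, u ⊩ (p1 ∧ (p1 → ¬p1)) → ((p1 → ¬p1) ∨ p1) but u ⊮ (p1 ∧ ¬p1) ∨ p1.
v: forces it.
w: forces it.
Worlds forcing the formula: {v, w}.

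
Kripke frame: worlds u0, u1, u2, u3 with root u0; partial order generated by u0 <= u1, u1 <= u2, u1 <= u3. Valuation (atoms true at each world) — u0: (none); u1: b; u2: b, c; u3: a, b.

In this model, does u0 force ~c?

u0 ||-/- ~c since u2 is accessible from u0 and u2 ||- c.

No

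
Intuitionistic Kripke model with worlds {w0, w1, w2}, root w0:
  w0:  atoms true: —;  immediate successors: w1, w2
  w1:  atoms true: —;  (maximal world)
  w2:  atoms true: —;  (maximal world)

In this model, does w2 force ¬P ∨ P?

w2 ⊩ ¬P ∨ P via the disjunct ¬P.

Yes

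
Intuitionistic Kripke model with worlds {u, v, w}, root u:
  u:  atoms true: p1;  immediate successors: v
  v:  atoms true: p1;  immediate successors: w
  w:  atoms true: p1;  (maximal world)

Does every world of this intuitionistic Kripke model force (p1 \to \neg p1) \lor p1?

u \Vdash (p1 \to \neg p1) \lor p1 via the disjunct p1.
Since the root u forces (p1 \to \neg p1) \lor p1 and forcing is persistent (monotone upward), every world forces it.

Yes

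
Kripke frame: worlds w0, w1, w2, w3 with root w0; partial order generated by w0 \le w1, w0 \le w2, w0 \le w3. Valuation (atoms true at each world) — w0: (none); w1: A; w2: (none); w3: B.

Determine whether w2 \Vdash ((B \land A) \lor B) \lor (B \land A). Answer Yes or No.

w2 \nVdash ((B \land A) \lor B) \lor (B \land A): neither disjunct is forced at w2.
w2 \nVdash (B \land A) \lor B: neither disjunct is forced at w2.
w2 \nVdash B \land A since w2 fails B.

No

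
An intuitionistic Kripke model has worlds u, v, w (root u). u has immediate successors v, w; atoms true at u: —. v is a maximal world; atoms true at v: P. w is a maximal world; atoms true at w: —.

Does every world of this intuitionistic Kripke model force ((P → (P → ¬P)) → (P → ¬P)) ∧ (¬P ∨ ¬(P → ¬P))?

Not every world: u ⊮ ((P → (P → ¬P)) → (P → ¬P)) ∧ (¬P ∨ ¬(P → ¬P)).
u ⊮ ((P → (P → ¬P)) → (P → ¬P)) ∧ (¬P ∨ ¬(P → ¬P)) since u fails ¬P ∨ ¬(P → ¬P).

No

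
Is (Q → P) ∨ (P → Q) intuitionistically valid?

This is the Gödel–Dummett linearity axiom, which is not intuitionistically valid.
A Kripke countermodel: worlds s0, s1, s2; order generated by s0 ≤ s1, s0 ≤ s2; atoms true at each world — s0:{}; s1:{Q}; s2:{P}.
s0 ⊮ (Q → P) ∨ (P → Q): neither disjunct is forced at s0.
s0 ⊮ Q → P: at the accessible world s1, s1 ⊩ Q but s1 ⊮ P.
s1 lacks atom P, so s1 ⊮ P.
So the root s0 does not force the formula.

No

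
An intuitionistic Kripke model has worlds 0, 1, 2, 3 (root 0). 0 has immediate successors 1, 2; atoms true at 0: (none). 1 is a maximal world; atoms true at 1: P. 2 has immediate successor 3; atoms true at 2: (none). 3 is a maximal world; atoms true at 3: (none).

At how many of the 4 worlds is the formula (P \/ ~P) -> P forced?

0: does not force it — 0 ||-/- (P \/ ~P) -> P: at the accessible world 2, 2 ||- P \/ ~P but 2 ||-/- P.
1: forces it.
2: does not force it.
3: does not force it.
Worlds forcing the formula: {1}.

1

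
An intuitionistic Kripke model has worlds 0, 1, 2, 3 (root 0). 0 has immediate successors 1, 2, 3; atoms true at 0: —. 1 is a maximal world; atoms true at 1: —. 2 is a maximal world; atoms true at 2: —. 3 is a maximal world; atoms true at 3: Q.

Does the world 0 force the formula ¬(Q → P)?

0 ⊮ ¬(Q → P) since 1 is accessible from 0 and 1 ⊩ Q → P.
1 ⊩ Q → P vacuously: no world accessible from 1 forces the antecedent Q.

No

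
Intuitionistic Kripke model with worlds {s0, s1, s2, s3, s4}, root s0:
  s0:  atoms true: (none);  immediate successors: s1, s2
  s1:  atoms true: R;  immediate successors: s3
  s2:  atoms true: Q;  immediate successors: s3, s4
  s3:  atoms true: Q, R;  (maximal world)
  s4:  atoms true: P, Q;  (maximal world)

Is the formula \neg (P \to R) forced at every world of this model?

Not every world: s0 \nVdash \neg (P \to R).
s0 \nVdash \neg (P \to R) since s1 is accessible from s0 and s1 \Vdash P \to R.
s1 \Vdash P \to R vacuously: no world accessible from s1 forces the antecedent P.

No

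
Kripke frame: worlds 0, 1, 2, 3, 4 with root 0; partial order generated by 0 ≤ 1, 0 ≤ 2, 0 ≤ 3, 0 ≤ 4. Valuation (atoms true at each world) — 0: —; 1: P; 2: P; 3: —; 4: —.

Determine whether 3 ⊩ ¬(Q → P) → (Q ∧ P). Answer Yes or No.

3 ⊩ ¬(Q → P) → (Q ∧ P) vacuously: no world accessible from 3 forces the antecedent ¬(Q → P).

Yes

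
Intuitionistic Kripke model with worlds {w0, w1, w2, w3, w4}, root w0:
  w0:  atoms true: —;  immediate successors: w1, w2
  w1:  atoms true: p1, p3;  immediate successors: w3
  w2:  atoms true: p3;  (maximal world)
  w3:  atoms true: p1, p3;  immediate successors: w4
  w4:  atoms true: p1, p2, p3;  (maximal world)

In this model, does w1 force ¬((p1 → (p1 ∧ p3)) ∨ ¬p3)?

w1 ⊮ ¬((p1 → (p1 ∧ p3)) ∨ ¬p3) since w1 is accessible from w1 and w1 ⊩ (p1 → (p1 ∧ p3)) ∨ ¬p3.
w1 ⊩ (p1 → (p1 ∧ p3)) ∨ ¬p3 via the disjunct p1 → (p1 ∧ p3).

No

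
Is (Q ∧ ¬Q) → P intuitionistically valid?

Yes

This is an instance of ex falso quodlibet, which is intuitionistically derivable.
No world can force both Q and ¬Q, so the antecedent Q ∧ ¬Q is never forced and the implication holds vacuously at every world.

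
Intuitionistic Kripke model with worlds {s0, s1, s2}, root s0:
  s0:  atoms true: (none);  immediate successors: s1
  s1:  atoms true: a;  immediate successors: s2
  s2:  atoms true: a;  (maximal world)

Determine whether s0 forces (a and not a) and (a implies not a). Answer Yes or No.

No

s0 does not force (a and not a) and (a implies not a) since s0 fails a and not a.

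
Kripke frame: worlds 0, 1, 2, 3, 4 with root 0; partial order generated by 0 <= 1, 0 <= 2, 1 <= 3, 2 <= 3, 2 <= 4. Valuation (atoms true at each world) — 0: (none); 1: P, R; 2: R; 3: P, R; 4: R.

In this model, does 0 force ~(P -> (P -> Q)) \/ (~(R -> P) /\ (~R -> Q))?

No

0 ||-/- ~(P -> (P -> Q)) \/ (~(R -> P) /\ (~R -> Q)): neither disjunct is forced at 0.
0 ||-/- ~(P -> (P -> Q)) since 4 is accessible from 0 and 4 ||- P -> (P -> Q).
4 ||- P -> (P -> Q) vacuously: no world accessible from 4 forces the antecedent P.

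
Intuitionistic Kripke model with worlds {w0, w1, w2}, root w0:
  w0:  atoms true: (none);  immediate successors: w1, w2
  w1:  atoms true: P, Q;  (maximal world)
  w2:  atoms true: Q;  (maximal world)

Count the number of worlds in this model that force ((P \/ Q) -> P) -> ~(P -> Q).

1

w0: does not force it — w0 ||-/- ((P \/ Q) -> P) -> ~(P -> Q): at the accessible world w1, w1 ||- (P \/ Q) -> P but w1 ||-/- ~(P -> Q).
w1: does not force it.
w2: forces it.
Worlds forcing the formula: {w2}.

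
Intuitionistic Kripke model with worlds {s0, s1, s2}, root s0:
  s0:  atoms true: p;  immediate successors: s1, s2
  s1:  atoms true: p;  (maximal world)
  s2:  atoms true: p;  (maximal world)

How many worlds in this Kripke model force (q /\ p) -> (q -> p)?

3

s0: forces it.
s1: forces it.
s2: forces it.
Worlds forcing the formula: {s0, s1, s2}.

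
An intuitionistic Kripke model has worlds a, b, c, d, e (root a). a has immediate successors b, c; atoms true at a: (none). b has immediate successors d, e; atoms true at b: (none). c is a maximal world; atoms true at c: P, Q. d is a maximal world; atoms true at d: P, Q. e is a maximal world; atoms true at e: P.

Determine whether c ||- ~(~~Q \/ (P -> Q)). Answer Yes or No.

No

c ||-/- ~(~~Q \/ (P -> Q)) since c is accessible from c and c ||- ~~Q \/ (P -> Q).
c ||- ~~Q \/ (P -> Q) via the disjunct ~~Q.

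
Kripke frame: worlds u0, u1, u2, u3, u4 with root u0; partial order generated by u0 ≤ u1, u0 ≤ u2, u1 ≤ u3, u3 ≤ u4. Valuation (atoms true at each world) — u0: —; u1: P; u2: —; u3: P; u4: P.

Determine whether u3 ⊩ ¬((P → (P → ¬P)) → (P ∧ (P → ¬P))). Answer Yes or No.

u3 ⊮ ¬((P → (P → ¬P)) → (P ∧ (P → ¬P))) since u3 is accessible from u3 and u3 ⊩ (P → (P → ¬P)) → (P ∧ (P → ¬P)).
u3 ⊩ (P → (P → ¬P)) → (P ∧ (P → ¬P)) vacuously: no world accessible from u3 forces the antecedent P → (P → ¬P).

No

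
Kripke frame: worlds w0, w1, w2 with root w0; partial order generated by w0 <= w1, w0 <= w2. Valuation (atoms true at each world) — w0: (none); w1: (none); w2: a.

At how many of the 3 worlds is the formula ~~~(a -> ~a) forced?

w0: does not force it — w0 ||-/- ~~~(a -> ~a) since w1 is accessible from w0 and w1 ||- ~~(a -> ~a).
w1: does not force it.
w2: forces it.
Worlds forcing the formula: {w2}.

1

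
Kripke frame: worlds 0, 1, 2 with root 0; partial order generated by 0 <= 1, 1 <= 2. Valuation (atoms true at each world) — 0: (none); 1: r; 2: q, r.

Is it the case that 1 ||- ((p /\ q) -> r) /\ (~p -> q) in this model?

1 ||-/- ((p /\ q) -> r) /\ (~p -> q) since 1 fails ~p -> q.

No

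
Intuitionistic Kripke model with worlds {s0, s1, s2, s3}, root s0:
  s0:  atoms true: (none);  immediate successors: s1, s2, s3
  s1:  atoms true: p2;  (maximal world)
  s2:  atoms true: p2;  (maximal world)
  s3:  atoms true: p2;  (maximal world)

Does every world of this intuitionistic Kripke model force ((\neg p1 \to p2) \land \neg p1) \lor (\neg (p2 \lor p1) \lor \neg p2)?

Not every world: s0 \nVdash ((\neg p1 \to p2) \land \neg p1) \lor (\neg (p2 \lor p1) \lor \neg p2).
s0 \nVdash ((\neg p1 \to p2) \land \neg p1) \lor (\neg (p2 \lor p1) \lor \neg p2): neither disjunct is forced at s0.
s0 \nVdash (\neg p1 \to p2) \land \neg p1 since s0 fails \neg p1 \to p2.

No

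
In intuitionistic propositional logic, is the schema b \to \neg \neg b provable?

Yes

This is double-negation introduction, which is intuitionistically derivable.
If a world forces b then every accessible world forces b (persistence), so none forces \neg b; hence \neg \neg b.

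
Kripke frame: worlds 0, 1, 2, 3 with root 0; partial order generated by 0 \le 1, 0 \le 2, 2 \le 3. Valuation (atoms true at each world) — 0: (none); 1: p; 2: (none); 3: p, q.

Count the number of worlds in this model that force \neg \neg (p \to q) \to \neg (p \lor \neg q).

1

0: does not force it — 0 \nVdash \neg \neg (p \to q) \to \neg (p \lor \neg q): at the accessible world 2, 2 \Vdash \neg \neg (p \to q) but 2 \nVdash \neg (p \lor \neg q).
1: forces it.
2: does not force it.
3: does not force it.
Worlds forcing the formula: {1}.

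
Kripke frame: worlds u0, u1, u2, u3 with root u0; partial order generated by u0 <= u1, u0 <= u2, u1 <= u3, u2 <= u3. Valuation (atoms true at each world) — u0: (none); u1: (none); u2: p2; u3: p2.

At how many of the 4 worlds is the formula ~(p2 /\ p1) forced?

4

u0: forces it.
u1: forces it.
u2: forces it.
u3: forces it.
Worlds forcing the formula: {u0, u1, u2, u3}.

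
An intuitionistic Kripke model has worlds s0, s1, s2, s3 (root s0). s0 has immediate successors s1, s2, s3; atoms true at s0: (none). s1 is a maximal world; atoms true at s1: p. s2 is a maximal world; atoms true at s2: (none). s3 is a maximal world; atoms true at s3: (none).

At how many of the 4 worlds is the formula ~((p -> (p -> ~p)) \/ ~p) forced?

s0: does not force it — s0 ||-/- ~((p -> (p -> ~p)) \/ ~p) since s2 is accessible from s0 and s2 ||- (p -> (p -> ~p)) \/ ~p.
s1: forces it.
s2: does not force it — s2 ||-/- ~((p -> (p -> ~p)) \/ ~p) since s2 is accessible from s2 and s2 ||- (p -> (p -> ~p)) \/ ~p.
s3: does not force it.
Worlds forcing the formula: {s1}.

1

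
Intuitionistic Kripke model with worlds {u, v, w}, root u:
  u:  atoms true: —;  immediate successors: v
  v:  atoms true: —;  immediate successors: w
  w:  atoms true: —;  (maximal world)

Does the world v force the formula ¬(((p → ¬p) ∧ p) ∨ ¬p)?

No

v ⊮ ¬(((p → ¬p) ∧ p) ∨ ¬p) since v is accessible from v and v ⊩ ((p → ¬p) ∧ p) ∨ ¬p.
v ⊩ ((p → ¬p) ∧ p) ∨ ¬p via the disjunct ¬p.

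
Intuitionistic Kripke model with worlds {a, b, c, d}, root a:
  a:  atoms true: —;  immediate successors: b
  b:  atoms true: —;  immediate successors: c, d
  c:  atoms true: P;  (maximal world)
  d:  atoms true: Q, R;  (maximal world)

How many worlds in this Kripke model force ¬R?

1

a: does not force it — a ⊮ ¬R since d is accessible from a and d ⊩ R.
b: does not force it.
c: forces it.
d: does not force it.
Worlds forcing the formula: {c}.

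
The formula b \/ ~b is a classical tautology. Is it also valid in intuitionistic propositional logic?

No

This is the law of excluded middle, which is not intuitionistically valid.
A Kripke countermodel: worlds u0, u1; order generated by u0 <= u1; atoms true at each world — u0:{}; u1:{b}.
u0 ||-/- b \/ ~b: neither disjunct is forced at u0.
u0 lacks atom b, so u0 ||-/- b.
So the root u0 does not force the formula.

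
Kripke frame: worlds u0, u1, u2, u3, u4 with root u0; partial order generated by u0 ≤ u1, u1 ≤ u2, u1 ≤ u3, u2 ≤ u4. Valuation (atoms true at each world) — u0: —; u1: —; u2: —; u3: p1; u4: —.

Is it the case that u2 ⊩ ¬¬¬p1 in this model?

Yes

u2 ⊩ ¬¬¬p1: no world accessible from u2 forces ¬¬p1.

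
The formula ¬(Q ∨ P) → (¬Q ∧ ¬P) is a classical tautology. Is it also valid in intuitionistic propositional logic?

Yes

This is a constructively valid De Morgan direction (negated disjunction to conjunction of negations), which is intuitionistically derivable.
From ¬(Q ∨ P): if Q held then Q ∨ P would, contradiction — so ¬Q; similarly ¬P.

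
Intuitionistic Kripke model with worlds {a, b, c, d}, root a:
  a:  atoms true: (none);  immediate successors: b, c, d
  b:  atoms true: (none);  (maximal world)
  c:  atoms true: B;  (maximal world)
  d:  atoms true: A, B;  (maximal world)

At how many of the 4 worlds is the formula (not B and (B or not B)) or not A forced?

2

a: does not force it — a does not force (not B and (B or not B)) or not A: neither disjunct is forced at a.
b: forces it.
c: forces it.
d: does not force it — d does not force (not B and (B or not B)) or not A: neither disjunct is forced at d.
Worlds forcing the formula: {b, c}.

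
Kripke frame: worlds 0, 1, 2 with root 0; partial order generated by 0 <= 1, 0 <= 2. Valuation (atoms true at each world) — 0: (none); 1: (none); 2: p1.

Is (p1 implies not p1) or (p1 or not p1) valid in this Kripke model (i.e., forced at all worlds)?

No

Not every world: 0 does not force (p1 implies not p1) or (p1 or not p1).
0 does not force (p1 implies not p1) or (p1 or not p1): neither disjunct is forced at 0.
0 does not force p1 implies not p1: at the accessible world 2, 2 forces p1 but 2 does not force not p1.
2 does not force not p1 since 2 is accessible from 2 and 2 forces p1.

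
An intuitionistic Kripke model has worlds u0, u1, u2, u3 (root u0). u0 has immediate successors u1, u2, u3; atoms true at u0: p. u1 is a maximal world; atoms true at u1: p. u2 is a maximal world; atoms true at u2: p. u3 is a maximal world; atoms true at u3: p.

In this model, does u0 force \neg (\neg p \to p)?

No

u0 \nVdash \neg (\neg p \to p) since u0 is accessible from u0 and u0 \Vdash \neg p \to p.
u0 \Vdash \neg p \to p vacuously: no world accessible from u0 forces the antecedent \neg p.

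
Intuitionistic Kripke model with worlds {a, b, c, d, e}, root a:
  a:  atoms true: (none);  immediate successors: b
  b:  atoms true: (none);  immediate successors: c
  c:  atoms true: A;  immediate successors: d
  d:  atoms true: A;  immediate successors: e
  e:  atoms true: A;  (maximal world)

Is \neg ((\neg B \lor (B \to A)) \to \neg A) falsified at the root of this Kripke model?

a \Vdash \neg ((\neg B \lor (B \to A)) \to \neg A): no world accessible from a forces (\neg B \lor (B \to A)) \to \neg A.
So the root a forces \neg ((\neg B \lor (B \to A)) \to \neg A); the model is not a countermodel.

No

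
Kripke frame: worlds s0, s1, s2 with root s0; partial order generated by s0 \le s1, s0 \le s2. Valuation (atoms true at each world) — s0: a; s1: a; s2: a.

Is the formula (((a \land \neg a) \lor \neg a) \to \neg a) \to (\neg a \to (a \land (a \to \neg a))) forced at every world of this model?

Yes

s0 \Vdash (((a \land \neg a) \lor \neg a) \to \neg a) \to (\neg a \to (a \land (a \to \neg a))): every world accessible from s0 that forces ((a \land \neg a) \lor \neg a) \to \neg a (namely s0, s1, s2) also forces \neg a \to (a \land (a \to \neg a)).
Since the root s0 forces (((a \land \neg a) \lor \neg a) \to \neg a) \to (\neg a \to (a \land (a \to \neg a))) and forcing is persistent (monotone upward), every world forces it.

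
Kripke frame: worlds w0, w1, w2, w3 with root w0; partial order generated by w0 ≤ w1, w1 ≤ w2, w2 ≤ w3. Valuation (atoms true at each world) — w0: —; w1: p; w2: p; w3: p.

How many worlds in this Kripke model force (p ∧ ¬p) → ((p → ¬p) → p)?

4

w0: forces it.
w1: forces it.
w2: forces it.
w3: forces it.
Worlds forcing the formula: {w0, w1, w2, w3}.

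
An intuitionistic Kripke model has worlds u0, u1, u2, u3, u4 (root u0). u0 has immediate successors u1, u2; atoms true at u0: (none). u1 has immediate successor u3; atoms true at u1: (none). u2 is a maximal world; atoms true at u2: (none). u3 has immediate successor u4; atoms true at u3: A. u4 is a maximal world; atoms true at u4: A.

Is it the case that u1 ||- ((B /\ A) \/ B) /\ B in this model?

No

u1 ||-/- ((B /\ A) \/ B) /\ B since u1 fails (B /\ A) \/ B.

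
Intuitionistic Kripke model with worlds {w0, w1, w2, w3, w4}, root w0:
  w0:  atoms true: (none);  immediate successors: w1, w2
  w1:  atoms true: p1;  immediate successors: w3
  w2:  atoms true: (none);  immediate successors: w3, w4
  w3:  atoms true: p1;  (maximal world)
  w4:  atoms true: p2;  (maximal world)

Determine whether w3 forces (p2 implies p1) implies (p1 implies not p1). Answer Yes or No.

w3 does not force (p2 implies p1) implies (p1 implies not p1): already at w3 itself, w3 forces p2 implies p1 but w3 does not force p1 implies not p1.
w3 does not force p1 implies not p1: already at w3 itself, w3 forces p1 but w3 does not force not p1.
w3 does not force not p1 since w3 is accessible from w3 and w3 forces p1.

No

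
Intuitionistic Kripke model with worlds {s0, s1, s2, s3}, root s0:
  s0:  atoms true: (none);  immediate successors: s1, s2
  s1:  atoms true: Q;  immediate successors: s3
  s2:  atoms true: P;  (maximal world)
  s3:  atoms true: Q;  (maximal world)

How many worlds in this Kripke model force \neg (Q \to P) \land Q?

s0: does not force it — s0 \nVdash \neg (Q \to P) \land Q since s0 fails \neg (Q \to P).
s1: forces it.
s2: does not force it — s2 \nVdash \neg (Q \to P) \land Q since s2 fails \neg (Q \to P).
s3: forces it.
Worlds forcing the formula: {s1, s3}.

2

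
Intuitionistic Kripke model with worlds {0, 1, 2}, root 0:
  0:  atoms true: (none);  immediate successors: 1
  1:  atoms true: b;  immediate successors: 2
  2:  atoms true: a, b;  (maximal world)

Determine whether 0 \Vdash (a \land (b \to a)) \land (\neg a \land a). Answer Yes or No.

0 \nVdash (a \land (b \to a)) \land (\neg a \land a) since 0 fails a \land (b \to a).

No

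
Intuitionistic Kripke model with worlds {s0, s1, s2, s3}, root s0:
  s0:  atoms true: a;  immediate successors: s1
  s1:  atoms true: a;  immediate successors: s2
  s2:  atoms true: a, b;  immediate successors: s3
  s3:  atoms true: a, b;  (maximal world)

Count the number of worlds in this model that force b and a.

s0: does not force it — s0 does not force b and a since s0 fails b.
s1: does not force it.
s2: forces it.
s3: forces it.
Worlds forcing the formula: {s2, s3}.

2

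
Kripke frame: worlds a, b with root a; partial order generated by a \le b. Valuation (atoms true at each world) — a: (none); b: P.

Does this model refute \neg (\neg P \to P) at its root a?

Yes

a \nVdash \neg (\neg P \to P) since a is accessible from a and a \Vdash \neg P \to P.
a \Vdash \neg P \to P vacuously: no world accessible from a forces the antecedent \neg P.
So the root a does not force \neg (\neg P \to P); the model is a countermodel.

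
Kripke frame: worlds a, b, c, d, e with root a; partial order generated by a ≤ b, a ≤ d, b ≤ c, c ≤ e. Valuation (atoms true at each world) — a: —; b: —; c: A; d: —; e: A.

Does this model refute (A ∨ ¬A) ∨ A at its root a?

Yes

a ⊮ (A ∨ ¬A) ∨ A: neither disjunct is forced at a.
a ⊮ A ∨ ¬A: neither disjunct is forced at a.
a lacks atom A, so a ⊮ A.
So the root a does not force (A ∨ ¬A) ∨ A; the model is a countermodel.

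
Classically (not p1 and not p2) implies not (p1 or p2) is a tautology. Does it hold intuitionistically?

This is a constructively valid De Morgan direction (conjunction of negations to negated disjunction), which is intuitionistically derivable.
If both not p1 and not p2 hold at a world, no accessible world forces p1 or forces p2, so none forces p1 or p2.

Yes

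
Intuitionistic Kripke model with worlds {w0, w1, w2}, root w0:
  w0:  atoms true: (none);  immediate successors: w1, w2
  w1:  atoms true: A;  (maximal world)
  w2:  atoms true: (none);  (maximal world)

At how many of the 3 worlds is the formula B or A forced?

w0: does not force it — w0 does not force B or A: neither disjunct is forced at w0.
w1: forces it.
w2: does not force it — w2 does not force B or A: neither disjunct is forced at w2.
Worlds forcing the formula: {w1}.

1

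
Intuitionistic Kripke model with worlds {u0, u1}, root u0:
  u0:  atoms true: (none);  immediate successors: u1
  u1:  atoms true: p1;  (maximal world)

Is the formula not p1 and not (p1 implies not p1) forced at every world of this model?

Not every world: u0 does not force not p1 and not (p1 implies not p1).
u0 does not force not p1 and not (p1 implies not p1) since u0 fails not p1.

No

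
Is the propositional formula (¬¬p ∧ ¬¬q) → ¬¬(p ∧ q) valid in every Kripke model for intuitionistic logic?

Yes

This is the distribution of double negation over conjunction, which is intuitionistically derivable.
Assume ¬¬p, ¬¬q, and ¬(p ∧ q). From p we'd get ¬q (since p ∧ q is refuted), contradicting ¬¬q; so ¬p, contradicting ¬¬p.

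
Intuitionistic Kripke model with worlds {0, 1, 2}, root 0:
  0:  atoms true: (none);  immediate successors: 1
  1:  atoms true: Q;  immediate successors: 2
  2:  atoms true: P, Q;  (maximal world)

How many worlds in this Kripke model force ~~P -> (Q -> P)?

1

0: does not force it — 0 ||-/- ~~P -> (Q -> P): already at 0 itself, 0 ||- ~~P but 0 ||-/- Q -> P.
1: does not force it.
2: forces it.
Worlds forcing the formula: {2}.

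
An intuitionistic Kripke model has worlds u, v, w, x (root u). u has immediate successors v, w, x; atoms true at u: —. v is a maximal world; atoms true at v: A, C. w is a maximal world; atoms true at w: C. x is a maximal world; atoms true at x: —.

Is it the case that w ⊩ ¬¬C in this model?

Yes

w ⊩ ¬¬C: no world accessible from w forces ¬C.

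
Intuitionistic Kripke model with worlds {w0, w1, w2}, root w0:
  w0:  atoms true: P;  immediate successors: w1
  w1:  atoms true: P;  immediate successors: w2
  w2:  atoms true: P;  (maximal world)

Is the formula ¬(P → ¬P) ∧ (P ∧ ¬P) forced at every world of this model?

Not every world: w0 ⊮ ¬(P → ¬P) ∧ (P ∧ ¬P).
w0 ⊮ ¬(P → ¬P) ∧ (P ∧ ¬P) since w0 fails P ∧ ¬P.

No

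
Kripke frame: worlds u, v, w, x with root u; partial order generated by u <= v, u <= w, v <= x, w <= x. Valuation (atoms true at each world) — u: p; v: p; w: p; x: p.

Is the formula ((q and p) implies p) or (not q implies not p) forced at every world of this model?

u forces ((q and p) implies p) or (not q implies not p) via the disjunct (q and p) implies p.
Since the root u forces ((q and p) implies p) or (not q implies not p) and forcing is persistent (monotone upward), every world forces it.

Yes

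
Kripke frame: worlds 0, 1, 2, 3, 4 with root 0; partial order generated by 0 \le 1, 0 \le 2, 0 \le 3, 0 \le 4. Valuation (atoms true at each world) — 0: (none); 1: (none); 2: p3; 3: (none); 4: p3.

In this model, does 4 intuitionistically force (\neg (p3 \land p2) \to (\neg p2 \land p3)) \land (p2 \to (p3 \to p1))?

Yes

4 \Vdash (\neg (p3 \land p2) \to (\neg p2 \land p3)) \land (p2 \to (p3 \to p1)) since 4 forces both conjuncts.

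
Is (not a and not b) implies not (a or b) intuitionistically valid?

This is a constructively valid De Morgan direction (conjunction of negations to negated disjunction), which is intuitionistically derivable.
If both not a and not b hold at a world, no accessible world forces a or forces b, so none forces a or b.

Yes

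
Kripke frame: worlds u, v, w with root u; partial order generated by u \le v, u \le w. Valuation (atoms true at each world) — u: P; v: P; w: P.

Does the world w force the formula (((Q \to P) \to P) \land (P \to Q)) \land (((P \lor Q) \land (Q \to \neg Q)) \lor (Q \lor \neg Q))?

No

w \nVdash (((Q \to P) \to P) \land (P \to Q)) \land (((P \lor Q) \land (Q \to \neg Q)) \lor (Q \lor \neg Q)) since w fails ((Q \to P) \to P) \land (P \to Q).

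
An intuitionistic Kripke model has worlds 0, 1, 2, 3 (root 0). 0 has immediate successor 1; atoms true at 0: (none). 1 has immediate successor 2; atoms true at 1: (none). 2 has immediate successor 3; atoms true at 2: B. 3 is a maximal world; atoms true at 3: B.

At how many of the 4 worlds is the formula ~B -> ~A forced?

0: forces it.
1: forces it.
2: forces it.
3: forces it.
Worlds forcing the formula: {0, 1, 2, 3}.

4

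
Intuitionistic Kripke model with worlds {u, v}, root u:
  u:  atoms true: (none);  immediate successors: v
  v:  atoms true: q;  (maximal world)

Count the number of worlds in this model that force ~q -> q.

2

u: forces it.
v: forces it.
Worlds forcing the formula: {u, v}.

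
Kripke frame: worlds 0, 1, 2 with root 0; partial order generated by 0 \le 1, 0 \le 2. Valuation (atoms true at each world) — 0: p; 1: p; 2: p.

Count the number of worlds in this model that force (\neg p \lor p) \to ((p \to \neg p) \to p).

3

0: forces it.
1: forces it.
2: forces it.
Worlds forcing the formula: {0, 1, 2}.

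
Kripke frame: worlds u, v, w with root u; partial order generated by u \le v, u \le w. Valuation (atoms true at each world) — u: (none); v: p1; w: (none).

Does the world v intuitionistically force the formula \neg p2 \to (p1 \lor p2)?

Yes

v \Vdash \neg p2 \to (p1 \lor p2): every world accessible from v that forces \neg p2 (namely v) also forces p1 \lor p2.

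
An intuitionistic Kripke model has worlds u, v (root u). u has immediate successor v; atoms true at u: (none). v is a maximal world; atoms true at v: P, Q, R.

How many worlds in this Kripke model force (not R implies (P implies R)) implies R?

1

u: does not force it — u does not force (not R implies (P implies R)) implies R: already at u itself, u forces not R implies (P implies R) but u does not force R.
v: forces it.
Worlds forcing the formula: {v}.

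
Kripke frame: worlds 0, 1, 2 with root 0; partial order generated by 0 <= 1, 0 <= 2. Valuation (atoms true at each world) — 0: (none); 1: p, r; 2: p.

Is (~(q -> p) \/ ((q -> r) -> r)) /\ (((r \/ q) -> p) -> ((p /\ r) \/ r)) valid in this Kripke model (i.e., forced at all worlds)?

Not every world: 0 ||-/- (~(q -> p) \/ ((q -> r) -> r)) /\ (((r \/ q) -> p) -> ((p /\ r) \/ r)).
0 ||-/- (~(q -> p) \/ ((q -> r) -> r)) /\ (((r \/ q) -> p) -> ((p /\ r) \/ r)) since 0 fails ~(q -> p) \/ ((q -> r) -> r).

No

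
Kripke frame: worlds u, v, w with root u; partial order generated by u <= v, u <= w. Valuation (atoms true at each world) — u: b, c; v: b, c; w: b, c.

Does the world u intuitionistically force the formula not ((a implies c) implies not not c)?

u does not force not ((a implies c) implies not not c) since u is accessible from u and u forces (a implies c) implies not not c.
u forces (a implies c) implies not not c: every world accessible from u that forces a implies c (namely u, v, w) also forces not not c.

No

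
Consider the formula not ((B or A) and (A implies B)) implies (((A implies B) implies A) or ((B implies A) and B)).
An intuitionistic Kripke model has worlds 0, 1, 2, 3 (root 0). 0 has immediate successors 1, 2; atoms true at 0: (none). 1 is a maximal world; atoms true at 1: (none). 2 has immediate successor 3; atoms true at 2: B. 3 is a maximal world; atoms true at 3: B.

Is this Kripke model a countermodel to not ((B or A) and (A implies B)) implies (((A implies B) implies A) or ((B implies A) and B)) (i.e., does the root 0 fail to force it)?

0 does not force not ((B or A) and (A implies B)) implies (((A implies B) implies A) or ((B implies A) and B)): at the accessible world 1, 1 forces not ((B or A) and (A implies B)) but 1 does not force ((A implies B) implies A) or ((B implies A) and B).
1 does not force ((A implies B) implies A) or ((B implies A) and B): neither disjunct is forced at 1.
1 does not force (A implies B) implies A: already at 1 itself, 1 forces A implies B but 1 does not force A.
1 lacks atom A, so 1 does not force A.
So the root 0 does not force not ((B or A) and (A implies B)) implies (((A implies B) implies A) or ((B implies A) and B)); the model is a countermodel.

Yes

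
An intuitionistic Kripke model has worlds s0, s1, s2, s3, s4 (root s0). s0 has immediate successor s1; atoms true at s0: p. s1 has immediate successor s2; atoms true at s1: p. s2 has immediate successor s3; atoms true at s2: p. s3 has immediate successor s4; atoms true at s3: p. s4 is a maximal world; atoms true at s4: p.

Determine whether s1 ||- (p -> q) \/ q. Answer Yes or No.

s1 ||-/- (p -> q) \/ q: neither disjunct is forced at s1.
s1 ||-/- p -> q: already at s1 itself, s1 ||- p but s1 ||-/- q.
s1 lacks atom q, so s1 ||-/- q.

No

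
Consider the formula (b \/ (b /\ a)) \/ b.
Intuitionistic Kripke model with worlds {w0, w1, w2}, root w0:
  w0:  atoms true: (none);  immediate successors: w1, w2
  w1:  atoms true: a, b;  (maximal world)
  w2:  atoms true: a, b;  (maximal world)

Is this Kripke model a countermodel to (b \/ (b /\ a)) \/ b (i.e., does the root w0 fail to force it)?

Yes

w0 ||-/- (b \/ (b /\ a)) \/ b: neither disjunct is forced at w0.
w0 ||-/- b \/ (b /\ a): neither disjunct is forced at w0.
w0 lacks atom b, so w0 ||-/- b.
So the root w0 does not force (b \/ (b /\ a)) \/ b; the model is a countermodel.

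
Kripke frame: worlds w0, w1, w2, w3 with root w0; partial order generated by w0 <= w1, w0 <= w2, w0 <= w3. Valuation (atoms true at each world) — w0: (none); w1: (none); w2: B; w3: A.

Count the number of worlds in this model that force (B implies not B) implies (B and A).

1

w0: does not force it — w0 does not force (B implies not B) implies (B and A): at the accessible world w1, w1 forces B implies not B but w1 does not force B and A.
w1: does not force it.
w2: forces it.
w3: does not force it.
Worlds forcing the formula: {w2}.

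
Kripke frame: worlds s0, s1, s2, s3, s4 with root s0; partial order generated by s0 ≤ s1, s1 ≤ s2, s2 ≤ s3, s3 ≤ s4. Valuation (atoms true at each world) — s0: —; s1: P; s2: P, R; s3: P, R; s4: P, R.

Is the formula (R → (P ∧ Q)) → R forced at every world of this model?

Yes

s0 ⊩ (R → (P ∧ Q)) → R vacuously: no world accessible from s0 forces the antecedent R → (P ∧ Q).
Since the root s0 forces (R → (P ∧ Q)) → R and forcing is persistent (monotone upward), every world forces it.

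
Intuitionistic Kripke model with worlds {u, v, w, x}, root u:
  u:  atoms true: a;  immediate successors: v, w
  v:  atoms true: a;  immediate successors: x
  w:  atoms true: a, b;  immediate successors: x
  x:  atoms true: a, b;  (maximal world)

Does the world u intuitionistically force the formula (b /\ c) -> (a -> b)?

Yes

u ||- (b /\ c) -> (a -> b) vacuously: no world accessible from u forces the antecedent b /\ c.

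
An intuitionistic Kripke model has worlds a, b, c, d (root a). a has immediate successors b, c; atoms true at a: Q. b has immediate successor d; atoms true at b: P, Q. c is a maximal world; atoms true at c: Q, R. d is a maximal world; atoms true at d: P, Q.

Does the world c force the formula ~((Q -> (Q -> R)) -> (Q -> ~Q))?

Yes

c ||- ~((Q -> (Q -> R)) -> (Q -> ~Q)): no world accessible from c forces (Q -> (Q -> R)) -> (Q -> ~Q).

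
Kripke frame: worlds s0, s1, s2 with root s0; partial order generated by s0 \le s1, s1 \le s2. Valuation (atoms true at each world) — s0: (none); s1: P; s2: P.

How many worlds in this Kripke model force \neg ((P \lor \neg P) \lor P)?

s0: does not force it — s0 \nVdash \neg ((P \lor \neg P) \lor P) since s1 is accessible from s0 and s1 \Vdash (P \lor \neg P) \lor P.
s1: does not force it — s1 \nVdash \neg ((P \lor \neg P) \lor P) since s1 is accessible from s1 and s1 \Vdash (P \lor \neg P) \lor P.
s2: does not force it.
Worlds forcing the formula: { }.

0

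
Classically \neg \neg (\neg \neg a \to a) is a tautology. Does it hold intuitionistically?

Yes

This is the double negation of double-negation elimination, which is intuitionistically derivable.
By Glivenko's theorem the double negation of any classical propositional tautology is intuitionistically provable; \neg \neg a \to a is classically a tautology.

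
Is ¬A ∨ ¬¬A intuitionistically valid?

This is the weak law of excluded middle, which is not intuitionistically valid.
A Kripke countermodel: worlds s0, s1, s2; order generated by s0 ≤ s1, s0 ≤ s2; atoms true at each world — s0:{}; s1:{A}; s2:{}.
s0 ⊮ ¬A ∨ ¬¬A: neither disjunct is forced at s0.
s0 ⊮ ¬A since s1 is accessible from s0 and s1 ⊩ A.
So the root s0 does not force the formula.

No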